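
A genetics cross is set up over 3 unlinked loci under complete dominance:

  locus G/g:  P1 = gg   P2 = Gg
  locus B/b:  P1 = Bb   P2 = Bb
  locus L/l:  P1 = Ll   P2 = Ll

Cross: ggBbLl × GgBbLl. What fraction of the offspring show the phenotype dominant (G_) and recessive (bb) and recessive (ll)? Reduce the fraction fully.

ggBbLl gametes: gBL×2, gBl×2, gbL×2, gbl×2
GgBbLl gametes: GBL×1, GBl×1, GbL×1, Gbl×1, gBL×1, gBl×1, gbL×1, gbl×1
ggBbLl×GgBbLl grid (8·8=64): GgBBLL=2 GgBBLl=4 GgBBll=2 GgBbLL=4 GgBbLl=8 GgBbll=4 GgbbLL=2 GgbbLl=4 Ggbbll=2 ggBBLL=2 ggBBLl=4 ggBBll=2 ggBbLL=4 ggBbLl=8 ggBbll=4 ggbbLL=2 ggbbLl=4 ggbbll=2
G_ bb ll hits 2/64; gcd=2; 2÷2/64÷2 = 1/32

P(G_ bb ll) = 1/32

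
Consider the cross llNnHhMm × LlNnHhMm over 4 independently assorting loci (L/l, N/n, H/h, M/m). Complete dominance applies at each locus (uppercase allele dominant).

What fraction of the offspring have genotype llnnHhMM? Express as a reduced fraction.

P(llnnHhMM) = 1/64

llNnHhMm gametes: lNHM×2, lNHm×2, lNhM×2, lNhm×2, lnHM×2, lnHm×2, lnhM×2, lnhm×2
LlNnHhMm gametes: LNHM×1, LNHm×1, LNhM×1, LNhm×1, LnHM×1, LnHm×1, LnhM×1, Lnhm×1, lNHM×1, lNHm×1, lNhM×1, lNhm×1, lnHM×1, lnHm×1, lnhM×1, lnhm×1
llNnHhMm×LlNnHhMm grid (16·16=256): LlNNHHMM=2 LlNNHHMm=4 LlNNHHmm=2 LlNNHhMM=4 LlNNHhMm=8 LlNNHhmm=4 LlNNhhMM=2 LlNNhhMm=4 LlNNhhmm=2 LlNnHHMM=4 LlNnHHMm=8 LlNnHHmm=4 LlNnHhMM=8 LlNnHhMm=16 LlNnHhmm=8 LlNnhhMM=4 LlNnhhMm=8 LlNnhhmm=4 LlnnHHMM=2 LlnnHHMm=4 LlnnHHmm=2 LlnnHhMM=4 LlnnHhMm=8 LlnnHhmm=4 LlnnhhMM=2 LlnnhhMm=4 Llnnhhmm=2 llNNHHMM=2 llNNHHMm=4 llNNHHmm=2 llNNHhMM=4 llNNHhMm=8 llNNHhmm=4 llNNhhMM=2 llNNhhMm=4 llNNhhmm=2 llNnHHMM=4 llNnHHMm=8 llNnHHmm=4 llNnHhMM=8 llNnHhMm=16 llNnHhmm=8 llNnhhMM=4 llNnhhMm=8 llNnhhmm=4 llnnHHMM=2 llnnHHMm=4 llnnHHmm=2 llnnHhMM=4 llnnHhMm=8 llnnHhmm=4 llnnhhMM=2 llnnhhMm=4 llnnhhmm=2
llnnHhMM hits 4/256; gcd=4; 4÷4/256÷4 = 1/64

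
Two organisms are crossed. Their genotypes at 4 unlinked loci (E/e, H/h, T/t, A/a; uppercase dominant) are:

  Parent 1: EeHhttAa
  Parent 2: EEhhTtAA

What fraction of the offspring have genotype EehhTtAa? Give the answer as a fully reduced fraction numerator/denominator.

EeHhttAa gametes: EHtA×2, EHta×2, EhtA×2, Ehta×2, eHtA×2, eHta×2, ehtA×2, ehta×2
EEhhTtAA gametes: EhTA×8, EhtA×8
EeHhttAa×EEhhTtAA grid (16·16=256): EEHhTtAA=16 EEHhTtAa=16 EEHhttAA=16 EEHhttAa=16 EEhhTtAA=16 EEhhTtAa=16 EEhhttAA=16 EEhhttAa=16 EeHhTtAA=16 EeHhTtAa=16 EeHhttAA=16 EeHhttAa=16 EehhTtAA=16 EehhTtAa=16 EehhttAA=16 EehhttAa=16
EehhTtAa hits 16/256; gcd=16; 16÷16/256÷16 = 1/16

P(EehhTtAa) = 1/16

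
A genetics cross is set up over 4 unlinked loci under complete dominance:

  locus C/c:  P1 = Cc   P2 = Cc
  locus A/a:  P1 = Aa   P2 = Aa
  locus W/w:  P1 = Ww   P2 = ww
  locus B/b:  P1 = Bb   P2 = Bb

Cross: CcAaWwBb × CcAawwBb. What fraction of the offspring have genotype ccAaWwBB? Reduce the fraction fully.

CcAaWwBb gametes: CAWB×1, CAWb×1, CAwB×1, CAwb×1, CaWB×1, CaWb×1, CawB×1, Cawb×1, cAWB×1, cAWb×1, cAwB×1, cAwb×1, caWB×1, caWb×1, cawB×1, cawb×1
CcAawwBb gametes: CAwB×2, CAwb×2, CawB×2, Cawb×2, cAwB×2, cAwb×2, cawB×2, cawb×2
CcAaWwBb×CcAawwBb grid (16·16=256): CCAAWwBB=2 CCAAWwBb=4 CCAAWwbb=2 CCAAwwBB=2 CCAAwwBb=4 CCAAwwbb=2 CCAaWwBB=4 CCAaWwBb=8 CCAaWwbb=4 CCAawwBB=4 CCAawwBb=8 CCAawwbb=4 CCaaWwBB=2 CCaaWwBb=4 CCaaWwbb=2 CCaawwBB=2 CCaawwBb=4 CCaawwbb=2 CcAAWwBB=4 CcAAWwBb=8 CcAAWwbb=4 CcAAwwBB=4 CcAAwwBb=8 CcAAwwbb=4 CcAaWwBB=8 CcAaWwBb=16 CcAaWwbb=8 CcAawwBB=8 CcAawwBb=16 CcAawwbb=8 CcaaWwBB=4 CcaaWwBb=8 CcaaWwbb=4 CcaawwBB=4 CcaawwBb=8 Ccaawwbb=4 ccAAWwBB=2 ccAAWwBb=4 ccAAWwbb=2 ccAAwwBB=2 ccAAwwBb=4 ccAAwwbb=2 ccAaWwBB=4 ccAaWwBb=8 ccAaWwbb=4 ccAawwBB=4 ccAawwBb=8 ccAawwbb=4 ccaaWwBB=2 ccaaWwBb=4 ccaaWwbb=2 ccaawwBB=2 ccaawwBb=4 ccaawwbb=2
ccAaWwBB hits 4/256; gcd=4; 4÷4/256÷4 = 1/64

P(ccAaWwBB) = 1/64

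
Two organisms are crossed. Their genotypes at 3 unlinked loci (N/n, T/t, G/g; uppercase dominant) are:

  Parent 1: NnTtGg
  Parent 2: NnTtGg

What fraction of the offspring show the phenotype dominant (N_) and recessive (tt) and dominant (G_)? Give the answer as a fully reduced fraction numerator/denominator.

NnTtGg gametes: NTG×1, NTg×1, NtG×1, Ntg×1, nTG×1, nTg×1, ntG×1, ntg×1
NnTtGg gametes: NTG×1, NTg×1, NtG×1, Ntg×1, nTG×1, nTg×1, ntG×1, ntg×1
NnTtGg×NnTtGg grid (8·8=64): NNTTGG=1 NNTTGg=2 NNTTgg=1 NNTtGG=2 NNTtGg=4 NNTtgg=2 NNttGG=1 NNttGg=2 NNttgg=1 NnTTGG=2 NnTTGg=4 NnTTgg=2 NnTtGG=4 NnTtGg=8 NnTtgg=4 NnttGG=2 NnttGg=4 Nnttgg=2 nnTTGG=1 nnTTGg=2 nnTTgg=1 nnTtGG=2 nnTtGg=4 nnTtgg=2 nnttGG=1 nnttGg=2 nnttgg=1
N_ tt G_ hits 9/64; gcd=1; 9÷1/64÷1 = 9/64

P(N_ tt G_) = 9/64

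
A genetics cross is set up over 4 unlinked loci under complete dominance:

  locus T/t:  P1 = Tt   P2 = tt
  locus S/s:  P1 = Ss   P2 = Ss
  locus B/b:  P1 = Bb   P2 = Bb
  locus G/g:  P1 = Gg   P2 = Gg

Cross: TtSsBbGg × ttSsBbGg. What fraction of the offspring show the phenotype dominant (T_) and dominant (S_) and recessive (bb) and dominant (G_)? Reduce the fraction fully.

P(T_ S_ bb G_) = 9/128

TtSsBbGg gametes: TSBG×1, TSBg×1, TSbG×1, TSbg×1, TsBG×1, TsBg×1, TsbG×1, Tsbg×1, tSBG×1, tSBg×1, tSbG×1, tSbg×1, tsBG×1, tsBg×1, tsbG×1, tsbg×1
ttSsBbGg gametes: tSBG×2, tSBg×2, tSbG×2, tSbg×2, tsBG×2, tsBg×2, tsbG×2, tsbg×2
TtSsBbGg×ttSsBbGg grid (16·16=256): TtSSBBGG=2 TtSSBBGg=4 TtSSBBgg=2 TtSSBbGG=4 TtSSBbGg=8 TtSSBbgg=4 TtSSbbGG=2 TtSSbbGg=4 TtSSbbgg=2 TtSsBBGG=4 TtSsBBGg=8 TtSsBBgg=4 TtSsBbGG=8 TtSsBbGg=16 TtSsBbgg=8 TtSsbbGG=4 TtSsbbGg=8 TtSsbbgg=4 TtssBBGG=2 TtssBBGg=4 TtssBBgg=2 TtssBbGG=4 TtssBbGg=8 TtssBbgg=4 TtssbbGG=2 TtssbbGg=4 Ttssbbgg=2 ttSSBBGG=2 ttSSBBGg=4 ttSSBBgg=2 ttSSBbGG=4 ttSSBbGg=8 ttSSBbgg=4 ttSSbbGG=2 ttSSbbGg=4 ttSSbbgg=2 ttSsBBGG=4 ttSsBBGg=8 ttSsBBgg=4 ttSsBbGG=8 ttSsBbGg=16 ttSsBbgg=8 ttSsbbGG=4 ttSsbbGg=8 ttSsbbgg=4 ttssBBGG=2 ttssBBGg=4 ttssBBgg=2 ttssBbGG=4 ttssBbGg=8 ttssBbgg=4 ttssbbGG=2 ttssbbGg=4 ttssbbgg=2
T_ S_ bb G_ hits 18/256; gcd=2; 18÷2/256÷2 = 9/128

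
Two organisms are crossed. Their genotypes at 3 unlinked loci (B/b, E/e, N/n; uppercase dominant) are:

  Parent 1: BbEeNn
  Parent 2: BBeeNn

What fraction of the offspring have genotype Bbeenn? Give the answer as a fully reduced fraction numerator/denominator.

BbEeNn gametes: BEN×1, BEn×1, BeN×1, Ben×1, bEN×1, bEn×1, beN×1, ben×1
BBeeNn gametes: BeN×4, Ben×4
BbEeNn×BBeeNn grid (8·8=64): BBEeNN=4 BBEeNn=8 BBEenn=4 BBeeNN=4 BBeeNn=8 BBeenn=4 BbEeNN=4 BbEeNn=8 BbEenn=4 BbeeNN=4 BbeeNn=8 Bbeenn=4
Bbeenn hits 4/64; gcd=4; 4÷4/64÷4 = 1/16

P(Bbeenn) = 1/16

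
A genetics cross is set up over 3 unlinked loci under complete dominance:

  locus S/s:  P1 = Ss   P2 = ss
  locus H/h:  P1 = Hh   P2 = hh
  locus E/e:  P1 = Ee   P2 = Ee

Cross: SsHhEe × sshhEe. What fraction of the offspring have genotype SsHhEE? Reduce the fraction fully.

P(SsHhEE) = 1/16

SsHhEe gametes: SHE×1, SHe×1, ShE×1, She×1, sHE×1, sHe×1, shE×1, she×1
sshhEe gametes: shE×4, she×4
SsHhEe×sshhEe grid (8·8=64): SsHhEE=4 SsHhEe=8 SsHhee=4 SshhEE=4 SshhEe=8 Sshhee=4 ssHhEE=4 ssHhEe=8 ssHhee=4 sshhEE=4 sshhEe=8 sshhee=4
SsHhEE hits 4/64; gcd=4; 4÷4/64÷4 = 1/16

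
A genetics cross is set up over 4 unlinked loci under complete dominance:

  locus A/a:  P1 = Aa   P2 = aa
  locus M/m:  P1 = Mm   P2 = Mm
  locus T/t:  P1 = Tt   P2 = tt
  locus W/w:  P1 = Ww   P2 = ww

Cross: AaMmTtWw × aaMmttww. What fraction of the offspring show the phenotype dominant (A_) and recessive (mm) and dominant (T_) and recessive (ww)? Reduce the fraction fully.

AaMmTtWw gametes: AMTW×1, AMTw×1, AMtW×1, AMtw×1, AmTW×1, AmTw×1, AmtW×1, Amtw×1, aMTW×1, aMTw×1, aMtW×1, aMtw×1, amTW×1, amTw×1, amtW×1, amtw×1
aaMmttww gametes: aMtw×8, amtw×8
AaMmTtWw×aaMmttww grid (16·16=256): AaMMTtWw=8 AaMMTtww=8 AaMMttWw=8 AaMMttww=8 AaMmTtWw=16 AaMmTtww=16 AaMmttWw=16 AaMmttww=16 AammTtWw=8 AammTtww=8 AammttWw=8 Aammttww=8 aaMMTtWw=8 aaMMTtww=8 aaMMttWw=8 aaMMttww=8 aaMmTtWw=16 aaMmTtww=16 aaMmttWw=16 aaMmttww=16 aammTtWw=8 aammTtww=8 aammttWw=8 aammttww=8
A_ mm T_ ww hits 8/256; gcd=8; 8÷8/256÷8 = 1/32

P(A_ mm T_ ww) = 1/32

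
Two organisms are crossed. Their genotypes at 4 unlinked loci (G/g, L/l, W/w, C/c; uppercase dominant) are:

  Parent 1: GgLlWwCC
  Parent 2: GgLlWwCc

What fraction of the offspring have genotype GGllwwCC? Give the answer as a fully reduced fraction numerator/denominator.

GgLlWwCC gametes: GLWC×2, GLwC×2, GlWC×2, GlwC×2, gLWC×2, gLwC×2, glWC×2, glwC×2
GgLlWwCc gametes: GLWC×1, GLWc×1, GLwC×1, GLwc×1, GlWC×1, GlWc×1, GlwC×1, Glwc×1, gLWC×1, gLWc×1, gLwC×1, gLwc×1, glWC×1, glWc×1, glwC×1, glwc×1
GgLlWwCC×GgLlWwCc grid (16·16=256): GGLLWWCC=2 GGLLWWCc=2 GGLLWwCC=4 GGLLWwCc=4 GGLLwwCC=2 GGLLwwCc=2 GGLlWWCC=4 GGLlWWCc=4 GGLlWwCC=8 GGLlWwCc=8 GGLlwwCC=4 GGLlwwCc=4 GGllWWCC=2 GGllWWCc=2 GGllWwCC=4 GGllWwCc=4 GGllwwCC=2 GGllwwCc=2 GgLLWWCC=4 GgLLWWCc=4 GgLLWwCC=8 GgLLWwCc=8 GgLLwwCC=4 GgLLwwCc=4 GgLlWWCC=8 GgLlWWCc=8 GgLlWwCC=16 GgLlWwCc=16 GgLlwwCC=8 GgLlwwCc=8 GgllWWCC=4 GgllWWCc=4 GgllWwCC=8 GgllWwCc=8 GgllwwCC=4 GgllwwCc=4 ggLLWWCC=2 ggLLWWCc=2 ggLLWwCC=4 ggLLWwCc=4 ggLLwwCC=2 ggLLwwCc=2 ggLlWWCC=4 ggLlWWCc=4 ggLlWwCC=8 ggLlWwCc=8 ggLlwwCC=4 ggLlwwCc=4 ggllWWCC=2 ggllWWCc=2 ggllWwCC=4 ggllWwCc=4 ggllwwCC=2 ggllwwCc=2
GGllwwCC hits 2/256; gcd=2; 2÷2/256÷2 = 1/128

P(GGllwwCC) = 1/128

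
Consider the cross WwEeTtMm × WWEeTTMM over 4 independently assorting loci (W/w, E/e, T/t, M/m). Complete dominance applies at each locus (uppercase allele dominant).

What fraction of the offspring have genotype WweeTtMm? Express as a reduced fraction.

P(WweeTtMm) = 1/32

WwEeTtMm gametes: WETM×1, WETm×1, WEtM×1, WEtm×1, WeTM×1, WeTm×1, WetM×1, Wetm×1, wETM×1, wETm×1, wEtM×1, wEtm×1, weTM×1, weTm×1, wetM×1, wetm×1
WWEeTTMM gametes: WETM×8, WeTM×8
WwEeTtMm×WWEeTTMM grid (16·16=256): WWEETTMM=8 WWEETTMm=8 WWEETtMM=8 WWEETtMm=8 WWEeTTMM=16 WWEeTTMm=16 WWEeTtMM=16 WWEeTtMm=16 WWeeTTMM=8 WWeeTTMm=8 WWeeTtMM=8 WWeeTtMm=8 WwEETTMM=8 WwEETTMm=8 WwEETtMM=8 WwEETtMm=8 WwEeTTMM=16 WwEeTTMm=16 WwEeTtMM=16 WwEeTtMm=16 WweeTTMM=8 WweeTTMm=8 WweeTtMM=8 WweeTtMm=8
WweeTtMm hits 8/256; gcd=8; 8÷8/256÷8 = 1/32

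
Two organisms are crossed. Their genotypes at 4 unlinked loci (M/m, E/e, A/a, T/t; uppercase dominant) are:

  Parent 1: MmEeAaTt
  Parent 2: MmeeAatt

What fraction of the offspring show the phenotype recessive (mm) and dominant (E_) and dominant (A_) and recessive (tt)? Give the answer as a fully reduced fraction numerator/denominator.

MmEeAaTt gametes: MEAT×1, MEAt×1, MEaT×1, MEat×1, MeAT×1, MeAt×1, MeaT×1, Meat×1, mEAT×1, mEAt×1, mEaT×1, mEat×1, meAT×1, meAt×1, meaT×1, meat×1
MmeeAatt gametes: MeAt×4, Meat×4, meAt×4, meat×4
MmEeAaTt×MmeeAatt grid (16·16=256): MMEeAATt=4 MMEeAAtt=4 MMEeAaTt=8 MMEeAatt=8 MMEeaaTt=4 MMEeaatt=4 MMeeAATt=4 MMeeAAtt=4 MMeeAaTt=8 MMeeAatt=8 MMeeaaTt=4 MMeeaatt=4 MmEeAATt=8 MmEeAAtt=8 MmEeAaTt=16 MmEeAatt=16 MmEeaaTt=8 MmEeaatt=8 MmeeAATt=8 MmeeAAtt=8 MmeeAaTt=16 MmeeAatt=16 MmeeaaTt=8 Mmeeaatt=8 mmEeAATt=4 mmEeAAtt=4 mmEeAaTt=8 mmEeAatt=8 mmEeaaTt=4 mmEeaatt=4 mmeeAATt=4 mmeeAAtt=4 mmeeAaTt=8 mmeeAatt=8 mmeeaaTt=4 mmeeaatt=4
mm E_ A_ tt hits 12/256; gcd=4; 12÷4/256÷4 = 3/64

P(mm E_ A_ tt) = 3/64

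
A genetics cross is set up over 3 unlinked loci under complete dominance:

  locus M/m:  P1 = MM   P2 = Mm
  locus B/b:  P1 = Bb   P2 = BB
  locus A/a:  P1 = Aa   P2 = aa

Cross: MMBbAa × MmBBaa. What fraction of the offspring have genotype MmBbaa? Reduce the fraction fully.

MMBbAa gametes: MBA×2, MBa×2, MbA×2, Mba×2
MmBBaa gametes: MBa×4, mBa×4
MMBbAa×MmBBaa grid (8·8=64): MMBBAa=8 MMBBaa=8 MMBbAa=8 MMBbaa=8 MmBBAa=8 MmBBaa=8 MmBbAa=8 MmBbaa=8
MmBbaa hits 8/64; gcd=8; 8÷8/64÷8 = 1/8

P(MmBbaa) = 1/8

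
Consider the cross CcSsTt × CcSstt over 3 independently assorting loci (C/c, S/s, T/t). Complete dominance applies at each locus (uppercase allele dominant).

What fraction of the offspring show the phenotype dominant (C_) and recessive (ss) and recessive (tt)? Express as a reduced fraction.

P(C_ ss tt) = 3/32

CcSsTt gametes: CST×1, CSt×1, CsT×1, Cst×1, cST×1, cSt×1, csT×1, cst×1
CcSstt gametes: CSt×2, Cst×2, cSt×2, cst×2
CcSsTt×CcSstt grid (8·8=64): CCSSTt=2 CCSStt=2 CCSsTt=4 CCSstt=4 CCssTt=2 CCsstt=2 CcSSTt=4 CcSStt=4 CcSsTt=8 CcSstt=8 CcssTt=4 Ccsstt=4 ccSSTt=2 ccSStt=2 ccSsTt=4 ccSstt=4 ccssTt=2 ccsstt=2
C_ ss tt hits 6/64; gcd=2; 6÷2/64÷2 = 3/32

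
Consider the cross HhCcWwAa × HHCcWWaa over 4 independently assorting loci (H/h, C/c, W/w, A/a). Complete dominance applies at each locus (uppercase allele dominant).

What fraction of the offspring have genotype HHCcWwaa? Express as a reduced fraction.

HhCcWwAa gametes: HCWA×1, HCWa×1, HCwA×1, HCwa×1, HcWA×1, HcWa×1, HcwA×1, Hcwa×1, hCWA×1, hCWa×1, hCwA×1, hCwa×1, hcWA×1, hcWa×1, hcwA×1, hcwa×1
HHCcWWaa gametes: HCWa×8, HcWa×8
HhCcWwAa×HHCcWWaa grid (16·16=256): HHCCWWAa=8 HHCCWWaa=8 HHCCWwAa=8 HHCCWwaa=8 HHCcWWAa=16 HHCcWWaa=16 HHCcWwAa=16 HHCcWwaa=16 HHccWWAa=8 HHccWWaa=8 HHccWwAa=8 HHccWwaa=8 HhCCWWAa=8 HhCCWWaa=8 HhCCWwAa=8 HhCCWwaa=8 HhCcWWAa=16 HhCcWWaa=16 HhCcWwAa=16 HhCcWwaa=16 HhccWWAa=8 HhccWWaa=8 HhccWwAa=8 HhccWwaa=8
HHCcWwaa hits 16/256; gcd=16; 16÷16/256÷16 = 1/16

P(HHCcWwaa) = 1/16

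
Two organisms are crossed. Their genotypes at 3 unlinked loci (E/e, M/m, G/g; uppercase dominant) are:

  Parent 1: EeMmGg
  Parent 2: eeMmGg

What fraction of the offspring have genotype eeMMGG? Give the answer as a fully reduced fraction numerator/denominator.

P(eeMMGG) = 1/32

EeMmGg gametes: EMG×1, EMg×1, EmG×1, Emg×1, eMG×1, eMg×1, emG×1, emg×1
eeMmGg gametes: eMG×2, eMg×2, emG×2, emg×2
EeMmGg×eeMmGg grid (8·8=64): EeMMGG=2 EeMMGg=4 EeMMgg=2 EeMmGG=4 EeMmGg=8 EeMmgg=4 EemmGG=2 EemmGg=4 Eemmgg=2 eeMMGG=2 eeMMGg=4 eeMMgg=2 eeMmGG=4 eeMmGg=8 eeMmgg=4 eemmGG=2 eemmGg=4 eemmgg=2
eeMMGG hits 2/64; gcd=2; 2÷2/64÷2 = 1/32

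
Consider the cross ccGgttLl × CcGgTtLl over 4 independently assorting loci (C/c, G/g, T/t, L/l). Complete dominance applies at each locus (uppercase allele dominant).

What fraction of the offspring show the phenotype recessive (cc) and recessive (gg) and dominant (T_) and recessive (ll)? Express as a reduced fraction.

ccGgttLl gametes: cGtL×4, cGtl×4, cgtL×4, cgtl×4
CcGgTtLl gametes: CGTL×1, CGTl×1, CGtL×1, CGtl×1, CgTL×1, CgTl×1, CgtL×1, Cgtl×1, cGTL×1, cGTl×1, cGtL×1, cGtl×1, cgTL×1, cgTl×1, cgtL×1, cgtl×1
ccGgttLl×CcGgTtLl grid (16·16=256): CcGGTtLL=4 CcGGTtLl=8 CcGGTtll=4 CcGGttLL=4 CcGGttLl=8 CcGGttll=4 CcGgTtLL=8 CcGgTtLl=16 CcGgTtll=8 CcGgttLL=8 CcGgttLl=16 CcGgttll=8 CcggTtLL=4 CcggTtLl=8 CcggTtll=4 CcggttLL=4 CcggttLl=8 Ccggttll=4 ccGGTtLL=4 ccGGTtLl=8 ccGGTtll=4 ccGGttLL=4 ccGGttLl=8 ccGGttll=4 ccGgTtLL=8 ccGgTtLl=16 ccGgTtll=8 ccGgttLL=8 ccGgttLl=16 ccGgttll=8 ccggTtLL=4 ccggTtLl=8 ccggTtll=4 ccggttLL=4 ccggttLl=8 ccggttll=4
cc gg T_ ll hits 4/256; gcd=4; 4÷4/256÷4 = 1/64

P(cc gg T_ ll) = 1/64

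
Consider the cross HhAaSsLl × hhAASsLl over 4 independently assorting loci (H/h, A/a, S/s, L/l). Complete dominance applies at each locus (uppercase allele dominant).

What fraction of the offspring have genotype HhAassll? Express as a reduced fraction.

HhAaSsLl gametes: HASL×1, HASl×1, HAsL×1, HAsl×1, HaSL×1, HaSl×1, HasL×1, Hasl×1, hASL×1, hASl×1, hAsL×1, hAsl×1, haSL×1, haSl×1, hasL×1, hasl×1
hhAASsLl gametes: hASL×4, hASl×4, hAsL×4, hAsl×4
HhAaSsLl×hhAASsLl grid (16·16=256): HhAASSLL=4 HhAASSLl=8 HhAASSll=4 HhAASsLL=8 HhAASsLl=16 HhAASsll=8 HhAAssLL=4 HhAAssLl=8 HhAAssll=4 HhAaSSLL=4 HhAaSSLl=8 HhAaSSll=4 HhAaSsLL=8 HhAaSsLl=16 HhAaSsll=8 HhAassLL=4 HhAassLl=8 HhAassll=4 hhAASSLL=4 hhAASSLl=8 hhAASSll=4 hhAASsLL=8 hhAASsLl=16 hhAASsll=8 hhAAssLL=4 hhAAssLl=8 hhAAssll=4 hhAaSSLL=4 hhAaSSLl=8 hhAaSSll=4 hhAaSsLL=8 hhAaSsLl=16 hhAaSsll=8 hhAassLL=4 hhAassLl=8 hhAassll=4
HhAassll hits 4/256; gcd=4; 4÷4/256÷4 = 1/64

P(HhAassll) = 1/64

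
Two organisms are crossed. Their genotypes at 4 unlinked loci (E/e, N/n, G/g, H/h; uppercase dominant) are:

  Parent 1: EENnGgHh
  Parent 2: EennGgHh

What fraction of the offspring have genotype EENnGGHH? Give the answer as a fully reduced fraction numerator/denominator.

P(EENnGGHH) = 1/64

EENnGgHh gametes: ENGH×2, ENGh×2, ENgH×2, ENgh×2, EnGH×2, EnGh×2, EngH×2, Engh×2
EennGgHh gametes: EnGH×2, EnGh×2, EngH×2, Engh×2, enGH×2, enGh×2, engH×2, engh×2
EENnGgHh×EennGgHh grid (16·16=256): EENnGGHH=4 EENnGGHh=8 EENnGGhh=4 EENnGgHH=8 EENnGgHh=16 EENnGghh=8 EENnggHH=4 EENnggHh=8 EENngghh=4 EEnnGGHH=4 EEnnGGHh=8 EEnnGGhh=4 EEnnGgHH=8 EEnnGgHh=16 EEnnGghh=8 EEnnggHH=4 EEnnggHh=8 EEnngghh=4 EeNnGGHH=4 EeNnGGHh=8 EeNnGGhh=4 EeNnGgHH=8 EeNnGgHh=16 EeNnGghh=8 EeNnggHH=4 EeNnggHh=8 EeNngghh=4 EennGGHH=4 EennGGHh=8 EennGGhh=4 EennGgHH=8 EennGgHh=16 EennGghh=8 EennggHH=4 EennggHh=8 Eenngghh=4
EENnGGHH hits 4/256; gcd=4; 4÷4/256÷4 = 1/64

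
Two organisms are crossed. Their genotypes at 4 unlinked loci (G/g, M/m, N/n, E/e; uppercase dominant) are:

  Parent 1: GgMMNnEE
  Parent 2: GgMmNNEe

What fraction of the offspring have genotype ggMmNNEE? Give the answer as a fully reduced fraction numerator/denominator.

GgMMNnEE gametes: GMNE×4, GMnE×4, gMNE×4, gMnE×4
GgMmNNEe gametes: GMNE×2, GMNe×2, GmNE×2, GmNe×2, gMNE×2, gMNe×2, gmNE×2, gmNe×2
GgMMNnEE×GgMmNNEe grid (16·16=256): GGMMNNEE=8 GGMMNNEe=8 GGMMNnEE=8 GGMMNnEe=8 GGMmNNEE=8 GGMmNNEe=8 GGMmNnEE=8 GGMmNnEe=8 GgMMNNEE=16 GgMMNNEe=16 GgMMNnEE=16 GgMMNnEe=16 GgMmNNEE=16 GgMmNNEe=16 GgMmNnEE=16 GgMmNnEe=16 ggMMNNEE=8 ggMMNNEe=8 ggMMNnEE=8 ggMMNnEe=8 ggMmNNEE=8 ggMmNNEe=8 ggMmNnEE=8 ggMmNnEe=8
ggMmNNEE hits 8/256; gcd=8; 8÷8/256÷8 = 1/32

P(ggMmNNEE) = 1/32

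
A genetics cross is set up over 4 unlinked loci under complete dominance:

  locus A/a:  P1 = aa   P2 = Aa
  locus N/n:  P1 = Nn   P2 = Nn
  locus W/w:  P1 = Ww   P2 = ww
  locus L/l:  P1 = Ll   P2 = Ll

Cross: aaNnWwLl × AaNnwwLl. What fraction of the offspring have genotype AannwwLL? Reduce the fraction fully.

P(AannwwLL) = 1/64

aaNnWwLl gametes: aNWL×2, aNWl×2, aNwL×2, aNwl×2, anWL×2, anWl×2, anwL×2, anwl×2
AaNnwwLl gametes: ANwL×2, ANwl×2, AnwL×2, Anwl×2, aNwL×2, aNwl×2, anwL×2, anwl×2
aaNnWwLl×AaNnwwLl grid (16·16=256): AaNNWwLL=4 AaNNWwLl=8 AaNNWwll=4 AaNNwwLL=4 AaNNwwLl=8 AaNNwwll=4 AaNnWwLL=8 AaNnWwLl=16 AaNnWwll=8 AaNnwwLL=8 AaNnwwLl=16 AaNnwwll=8 AannWwLL=4 AannWwLl=8 AannWwll=4 AannwwLL=4 AannwwLl=8 Aannwwll=4 aaNNWwLL=4 aaNNWwLl=8 aaNNWwll=4 aaNNwwLL=4 aaNNwwLl=8 aaNNwwll=4 aaNnWwLL=8 aaNnWwLl=16 aaNnWwll=8 aaNnwwLL=8 aaNnwwLl=16 aaNnwwll=8 aannWwLL=4 aannWwLl=8 aannWwll=4 aannwwLL=4 aannwwLl=8 aannwwll=4
AannwwLL hits 4/256; gcd=4; 4÷4/256÷4 = 1/64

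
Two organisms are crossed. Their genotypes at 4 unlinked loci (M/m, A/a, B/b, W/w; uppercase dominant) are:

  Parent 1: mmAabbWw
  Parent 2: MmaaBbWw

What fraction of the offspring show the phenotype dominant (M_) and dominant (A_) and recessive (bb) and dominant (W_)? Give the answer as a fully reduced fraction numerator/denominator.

mmAabbWw gametes: mAbW×4, mAbw×4, mabW×4, mabw×4
MmaaBbWw gametes: MaBW×2, MaBw×2, MabW×2, Mabw×2, maBW×2, maBw×2, mabW×2, mabw×2
mmAabbWw×MmaaBbWw grid (16·16=256): MmAaBbWW=8 MmAaBbWw=16 MmAaBbww=8 MmAabbWW=8 MmAabbWw=16 MmAabbww=8 MmaaBbWW=8 MmaaBbWw=16 MmaaBbww=8 MmaabbWW=8 MmaabbWw=16 Mmaabbww=8 mmAaBbWW=8 mmAaBbWw=16 mmAaBbww=8 mmAabbWW=8 mmAabbWw=16 mmAabbww=8 mmaaBbWW=8 mmaaBbWw=16 mmaaBbww=8 mmaabbWW=8 mmaabbWw=16 mmaabbww=8
M_ A_ bb W_ hits 24/256; gcd=8; 24÷8/256÷8 = 3/32

P(M_ A_ bb W_) = 3/32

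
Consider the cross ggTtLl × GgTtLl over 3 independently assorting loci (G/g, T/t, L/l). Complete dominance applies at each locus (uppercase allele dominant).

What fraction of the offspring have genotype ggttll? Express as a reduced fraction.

P(ggttll) = 1/32

ggTtLl gametes: gTL×2, gTl×2, gtL×2, gtl×2
GgTtLl gametes: GTL×1, GTl×1, GtL×1, Gtl×1, gTL×1, gTl×1, gtL×1, gtl×1
ggTtLl×GgTtLl grid (8·8=64): GgTTLL=2 GgTTLl=4 GgTTll=2 GgTtLL=4 GgTtLl=8 GgTtll=4 GgttLL=2 GgttLl=4 Ggttll=2 ggTTLL=2 ggTTLl=4 ggTTll=2 ggTtLL=4 ggTtLl=8 ggTtll=4 ggttLL=2 ggttLl=4 ggttll=2
ggttll hits 2/64; gcd=2; 2÷2/64÷2 = 1/32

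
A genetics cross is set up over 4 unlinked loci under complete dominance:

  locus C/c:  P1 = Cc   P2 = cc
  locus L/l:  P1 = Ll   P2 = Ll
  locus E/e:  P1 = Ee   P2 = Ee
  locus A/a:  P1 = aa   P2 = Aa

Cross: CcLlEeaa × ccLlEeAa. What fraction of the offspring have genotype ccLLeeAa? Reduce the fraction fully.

P(ccLLeeAa) = 1/64

CcLlEeaa gametes: CLEa×2, CLea×2, ClEa×2, Clea×2, cLEa×2, cLea×2, clEa×2, clea×2
ccLlEeAa gametes: cLEA×2, cLEa×2, cLeA×2, cLea×2, clEA×2, clEa×2, cleA×2, clea×2
CcLlEeaa×ccLlEeAa grid (16·16=256): CcLLEEAa=4 CcLLEEaa=4 CcLLEeAa=8 CcLLEeaa=8 CcLLeeAa=4 CcLLeeaa=4 CcLlEEAa=8 CcLlEEaa=8 CcLlEeAa=16 CcLlEeaa=16 CcLleeAa=8 CcLleeaa=8 CcllEEAa=4 CcllEEaa=4 CcllEeAa=8 CcllEeaa=8 CclleeAa=4 Cclleeaa=4 ccLLEEAa=4 ccLLEEaa=4 ccLLEeAa=8 ccLLEeaa=8 ccLLeeAa=4 ccLLeeaa=4 ccLlEEAa=8 ccLlEEaa=8 ccLlEeAa=16 ccLlEeaa=16 ccLleeAa=8 ccLleeaa=8 ccllEEAa=4 ccllEEaa=4 ccllEeAa=8 ccllEeaa=8 cclleeAa=4 cclleeaa=4
ccLLeeAa hits 4/256; gcd=4; 4÷4/256÷4 = 1/64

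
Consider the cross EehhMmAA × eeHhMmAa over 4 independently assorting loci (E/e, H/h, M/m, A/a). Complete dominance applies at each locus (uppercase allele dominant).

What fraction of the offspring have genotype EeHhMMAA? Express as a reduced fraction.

EehhMmAA gametes: EhMA×4, EhmA×4, ehMA×4, ehmA×4
eeHhMmAa gametes: eHMA×2, eHMa×2, eHmA×2, eHma×2, ehMA×2, ehMa×2, ehmA×2, ehma×2
EehhMmAA×eeHhMmAa grid (16·16=256): EeHhMMAA=8 EeHhMMAa=8 EeHhMmAA=16 EeHhMmAa=16 EeHhmmAA=8 EeHhmmAa=8 EehhMMAA=8 EehhMMAa=8 EehhMmAA=16 EehhMmAa=16 EehhmmAA=8 EehhmmAa=8 eeHhMMAA=8 eeHhMMAa=8 eeHhMmAA=16 eeHhMmAa=16 eeHhmmAA=8 eeHhmmAa=8 eehhMMAA=8 eehhMMAa=8 eehhMmAA=16 eehhMmAa=16 eehhmmAA=8 eehhmmAa=8
EeHhMMAA hits 8/256; gcd=8; 8÷8/256÷8 = 1/32

P(EeHhMMAA) = 1/32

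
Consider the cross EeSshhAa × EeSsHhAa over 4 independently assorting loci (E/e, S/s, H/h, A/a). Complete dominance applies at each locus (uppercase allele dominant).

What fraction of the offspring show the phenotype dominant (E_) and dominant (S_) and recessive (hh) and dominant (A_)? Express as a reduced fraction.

EeSshhAa gametes: EShA×2, ESha×2, EshA×2, Esha×2, eShA×2, eSha×2, eshA×2, esha×2
EeSsHhAa gametes: ESHA×1, ESHa×1, EShA×1, ESha×1, EsHA×1, EsHa×1, EshA×1, Esha×1, eSHA×1, eSHa×1, eShA×1, eSha×1, esHA×1, esHa×1, eshA×1, esha×1
EeSshhAa×EeSsHhAa grid (16·16=256): EESSHhAA=2 EESSHhAa=4 EESSHhaa=2 EESShhAA=2 EESShhAa=4 EESShhaa=2 EESsHhAA=4 EESsHhAa=8 EESsHhaa=4 EESshhAA=4 EESshhAa=8 EESshhaa=4 EEssHhAA=2 EEssHhAa=4 EEssHhaa=2 EEsshhAA=2 EEsshhAa=4 EEsshhaa=2 EeSSHhAA=4 EeSSHhAa=8 EeSSHhaa=4 EeSShhAA=4 EeSShhAa=8 EeSShhaa=4 EeSsHhAA=8 EeSsHhAa=16 EeSsHhaa=8 EeSshhAA=8 EeSshhAa=16 EeSshhaa=8 EessHhAA=4 EessHhAa=8 EessHhaa=4 EesshhAA=4 EesshhAa=8 Eesshhaa=4 eeSSHhAA=2 eeSSHhAa=4 eeSSHhaa=2 eeSShhAA=2 eeSShhAa=4 eeSShhaa=2 eeSsHhAA=4 eeSsHhAa=8 eeSsHhaa=4 eeSshhAA=4 eeSshhAa=8 eeSshhaa=4 eessHhAA=2 eessHhAa=4 eessHhaa=2 eesshhAA=2 eesshhAa=4 eesshhaa=2
E_ S_ hh A_ hits 54/256; gcd=2; 54÷2/256÷2 = 27/128

P(E_ S_ hh A_) = 27/128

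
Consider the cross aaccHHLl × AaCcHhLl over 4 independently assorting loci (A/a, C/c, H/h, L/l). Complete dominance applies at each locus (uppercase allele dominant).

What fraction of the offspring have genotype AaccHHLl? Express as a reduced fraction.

aaccHHLl gametes: acHL×8, acHl×8
AaCcHhLl gametes: ACHL×1, ACHl×1, AChL×1, AChl×1, AcHL×1, AcHl×1, AchL×1, Achl×1, aCHL×1, aCHl×1, aChL×1, aChl×1, acHL×1, acHl×1, achL×1, achl×1
aaccHHLl×AaCcHhLl grid (16·16=256): AaCcHHLL=8 AaCcHHLl=16 AaCcHHll=8 AaCcHhLL=8 AaCcHhLl=16 AaCcHhll=8 AaccHHLL=8 AaccHHLl=16 AaccHHll=8 AaccHhLL=8 AaccHhLl=16 AaccHhll=8 aaCcHHLL=8 aaCcHHLl=16 aaCcHHll=8 aaCcHhLL=8 aaCcHhLl=16 aaCcHhll=8 aaccHHLL=8 aaccHHLl=16 aaccHHll=8 aaccHhLL=8 aaccHhLl=16 aaccHhll=8
AaccHHLl hits 16/256; gcd=16; 16÷16/256÷16 = 1/16

P(AaccHHLl) = 1/16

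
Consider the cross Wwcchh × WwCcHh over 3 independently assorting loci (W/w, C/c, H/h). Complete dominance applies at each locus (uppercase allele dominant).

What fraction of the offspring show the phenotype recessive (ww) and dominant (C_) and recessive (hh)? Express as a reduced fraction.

Wwcchh gametes: Wch×4, wch×4
WwCcHh gametes: WCH×1, WCh×1, WcH×1, Wch×1, wCH×1, wCh×1, wcH×1, wch×1
Wwcchh×WwCcHh grid (8·8=64): WWCcHh=4 WWCchh=4 WWccHh=4 WWcchh=4 WwCcHh=8 WwCchh=8 WwccHh=8 Wwcchh=8 wwCcHh=4 wwCchh=4 wwccHh=4 wwcchh=4
ww C_ hh hits 4/64; gcd=4; 4÷4/64÷4 = 1/16

P(ww C_ hh) = 1/16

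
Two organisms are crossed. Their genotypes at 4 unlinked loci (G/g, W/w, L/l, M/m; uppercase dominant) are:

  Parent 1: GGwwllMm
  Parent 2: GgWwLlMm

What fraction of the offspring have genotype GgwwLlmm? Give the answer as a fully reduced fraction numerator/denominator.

P(GgwwLlmm) = 1/32

GGwwllMm gametes: GwlM×8, Gwlm×8
GgWwLlMm gametes: GWLM×1, GWLm×1, GWlM×1, GWlm×1, GwLM×1, GwLm×1, GwlM×1, Gwlm×1, gWLM×1, gWLm×1, gWlM×1, gWlm×1, gwLM×1, gwLm×1, gwlM×1, gwlm×1
GGwwllMm×GgWwLlMm grid (16·16=256): GGWwLlMM=8 GGWwLlMm=16 GGWwLlmm=8 GGWwllMM=8 GGWwllMm=16 GGWwllmm=8 GGwwLlMM=8 GGwwLlMm=16 GGwwLlmm=8 GGwwllMM=8 GGwwllMm=16 GGwwllmm=8 GgWwLlMM=8 GgWwLlMm=16 GgWwLlmm=8 GgWwllMM=8 GgWwllMm=16 GgWwllmm=8 GgwwLlMM=8 GgwwLlMm=16 GgwwLlmm=8 GgwwllMM=8 GgwwllMm=16 Ggwwllmm=8
GgwwLlmm hits 8/256; gcd=8; 8÷8/256÷8 = 1/32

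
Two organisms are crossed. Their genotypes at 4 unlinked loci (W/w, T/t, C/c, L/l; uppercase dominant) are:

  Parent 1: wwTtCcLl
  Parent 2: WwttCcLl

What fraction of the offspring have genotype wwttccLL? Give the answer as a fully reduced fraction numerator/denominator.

wwTtCcLl gametes: wTCL×2, wTCl×2, wTcL×2, wTcl×2, wtCL×2, wtCl×2, wtcL×2, wtcl×2
WwttCcLl gametes: WtCL×2, WtCl×2, WtcL×2, Wtcl×2, wtCL×2, wtCl×2, wtcL×2, wtcl×2
wwTtCcLl×WwttCcLl grid (16·16=256): WwTtCCLL=4 WwTtCCLl=8 WwTtCCll=4 WwTtCcLL=8 WwTtCcLl=16 WwTtCcll=8 WwTtccLL=4 WwTtccLl=8 WwTtccll=4 WwttCCLL=4 WwttCCLl=8 WwttCCll=4 WwttCcLL=8 WwttCcLl=16 WwttCcll=8 WwttccLL=4 WwttccLl=8 Wwttccll=4 wwTtCCLL=4 wwTtCCLl=8 wwTtCCll=4 wwTtCcLL=8 wwTtCcLl=16 wwTtCcll=8 wwTtccLL=4 wwTtccLl=8 wwTtccll=4 wwttCCLL=4 wwttCCLl=8 wwttCCll=4 wwttCcLL=8 wwttCcLl=16 wwttCcll=8 wwttccLL=4 wwttccLl=8 wwttccll=4
wwttccLL hits 4/256; gcd=4; 4÷4/256÷4 = 1/64

P(wwttccLL) = 1/64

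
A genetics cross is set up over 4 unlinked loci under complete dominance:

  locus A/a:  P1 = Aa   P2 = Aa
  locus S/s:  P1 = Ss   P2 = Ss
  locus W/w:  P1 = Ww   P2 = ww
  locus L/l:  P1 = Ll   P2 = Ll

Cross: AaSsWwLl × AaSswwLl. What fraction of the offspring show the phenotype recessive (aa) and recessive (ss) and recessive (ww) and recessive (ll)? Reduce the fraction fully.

AaSsWwLl gametes: ASWL×1, ASWl×1, ASwL×1, ASwl×1, AsWL×1, AsWl×1, AswL×1, Aswl×1, aSWL×1, aSWl×1, aSwL×1, aSwl×1, asWL×1, asWl×1, aswL×1, aswl×1
AaSswwLl gametes: ASwL×2, ASwl×2, AswL×2, Aswl×2, aSwL×2, aSwl×2, aswL×2, aswl×2
AaSsWwLl×AaSswwLl grid (16·16=256): AASSWwLL=2 AASSWwLl=4 AASSWwll=2 AASSwwLL=2 AASSwwLl=4 AASSwwll=2 AASsWwLL=4 AASsWwLl=8 AASsWwll=4 AASswwLL=4 AASswwLl=8 AASswwll=4 AAssWwLL=2 AAssWwLl=4 AAssWwll=2 AAsswwLL=2 AAsswwLl=4 AAsswwll=2 AaSSWwLL=4 AaSSWwLl=8 AaSSWwll=4 AaSSwwLL=4 AaSSwwLl=8 AaSSwwll=4 AaSsWwLL=8 AaSsWwLl=16 AaSsWwll=8 AaSswwLL=8 AaSswwLl=16 AaSswwll=8 AassWwLL=4 AassWwLl=8 AassWwll=4 AasswwLL=4 AasswwLl=8 Aasswwll=4 aaSSWwLL=2 aaSSWwLl=4 aaSSWwll=2 aaSSwwLL=2 aaSSwwLl=4 aaSSwwll=2 aaSsWwLL=4 aaSsWwLl=8 aaSsWwll=4 aaSswwLL=4 aaSswwLl=8 aaSswwll=4 aassWwLL=2 aassWwLl=4 aassWwll=2 aasswwLL=2 aasswwLl=4 aasswwll=2
aa ss ww ll hits 2/256; gcd=2; 2÷2/256÷2 = 1/128

P(aa ss ww ll) = 1/128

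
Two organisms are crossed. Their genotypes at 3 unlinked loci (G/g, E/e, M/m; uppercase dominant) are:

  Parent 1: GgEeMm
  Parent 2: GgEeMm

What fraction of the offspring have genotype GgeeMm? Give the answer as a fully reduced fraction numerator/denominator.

GgEeMm gametes: GEM×1, GEm×1, GeM×1, Gem×1, gEM×1, gEm×1, geM×1, gem×1
GgEeMm gametes: GEM×1, GEm×1, GeM×1, Gem×1, gEM×1, gEm×1, geM×1, gem×1
GgEeMm×GgEeMm grid (8·8=64): GGEEMM=1 GGEEMm=2 GGEEmm=1 GGEeMM=2 GGEeMm=4 GGEemm=2 GGeeMM=1 GGeeMm=2 GGeemm=1 GgEEMM=2 GgEEMm=4 GgEEmm=2 GgEeMM=4 GgEeMm=8 GgEemm=4 GgeeMM=2 GgeeMm=4 Ggeemm=2 ggEEMM=1 ggEEMm=2 ggEEmm=1 ggEeMM=2 ggEeMm=4 ggEemm=2 ggeeMM=1 ggeeMm=2 ggeemm=1
GgeeMm hits 4/64; gcd=4; 4÷4/64÷4 = 1/16

P(GgeeMm) = 1/16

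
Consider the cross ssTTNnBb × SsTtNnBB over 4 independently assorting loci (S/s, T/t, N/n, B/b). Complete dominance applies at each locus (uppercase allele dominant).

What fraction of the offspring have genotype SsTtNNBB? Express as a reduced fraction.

ssTTNnBb gametes: sTNB×4, sTNb×4, sTnB×4, sTnb×4
SsTtNnBB gametes: STNB×2, STnB×2, StNB×2, StnB×2, sTNB×2, sTnB×2, stNB×2, stnB×2
ssTTNnBb×SsTtNnBB grid (16·16=256): SsTTNNBB=8 SsTTNNBb=8 SsTTNnBB=16 SsTTNnBb=16 SsTTnnBB=8 SsTTnnBb=8 SsTtNNBB=8 SsTtNNBb=8 SsTtNnBB=16 SsTtNnBb=16 SsTtnnBB=8 SsTtnnBb=8 ssTTNNBB=8 ssTTNNBb=8 ssTTNnBB=16 ssTTNnBb=16 ssTTnnBB=8 ssTTnnBb=8 ssTtNNBB=8 ssTtNNBb=8 ssTtNnBB=16 ssTtNnBb=16 ssTtnnBB=8 ssTtnnBb=8
SsTtNNBB hits 8/256; gcd=8; 8÷8/256÷8 = 1/32

P(SsTtNNBB) = 1/32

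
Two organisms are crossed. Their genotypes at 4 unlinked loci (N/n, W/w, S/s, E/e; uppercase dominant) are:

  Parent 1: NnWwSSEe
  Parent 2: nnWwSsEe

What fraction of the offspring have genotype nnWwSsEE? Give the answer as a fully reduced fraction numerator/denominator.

NnWwSSEe gametes: NWSE×2, NWSe×2, NwSE×2, NwSe×2, nWSE×2, nWSe×2, nwSE×2, nwSe×2
nnWwSsEe gametes: nWSE×2, nWSe×2, nWsE×2, nWse×2, nwSE×2, nwSe×2, nwsE×2, nwse×2
NnWwSSEe×nnWwSsEe grid (16·16=256): NnWWSSEE=4 NnWWSSEe=8 NnWWSSee=4 NnWWSsEE=4 NnWWSsEe=8 NnWWSsee=4 NnWwSSEE=8 NnWwSSEe=16 NnWwSSee=8 NnWwSsEE=8 NnWwSsEe=16 NnWwSsee=8 NnwwSSEE=4 NnwwSSEe=8 NnwwSSee=4 NnwwSsEE=4 NnwwSsEe=8 NnwwSsee=4 nnWWSSEE=4 nnWWSSEe=8 nnWWSSee=4 nnWWSsEE=4 nnWWSsEe=8 nnWWSsee=4 nnWwSSEE=8 nnWwSSEe=16 nnWwSSee=8 nnWwSsEE=8 nnWwSsEe=16 nnWwSsee=8 nnwwSSEE=4 nnwwSSEe=8 nnwwSSee=4 nnwwSsEE=4 nnwwSsEe=8 nnwwSsee=4
nnWwSsEE hits 8/256; gcd=8; 8÷8/256÷8 = 1/32

P(nnWwSsEE) = 1/32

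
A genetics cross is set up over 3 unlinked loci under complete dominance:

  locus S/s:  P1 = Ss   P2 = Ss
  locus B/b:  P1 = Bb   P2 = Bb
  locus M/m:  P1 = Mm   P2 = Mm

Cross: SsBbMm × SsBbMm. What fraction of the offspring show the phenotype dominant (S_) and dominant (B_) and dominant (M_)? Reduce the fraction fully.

SsBbMm gametes: SBM×1, SBm×1, SbM×1, Sbm×1, sBM×1, sBm×1, sbM×1, sbm×1
SsBbMm gametes: SBM×1, SBm×1, SbM×1, Sbm×1, sBM×1, sBm×1, sbM×1, sbm×1
SsBbMm×SsBbMm grid (8·8=64): SSBBMM=1 SSBBMm=2 SSBBmm=1 SSBbMM=2 SSBbMm=4 SSBbmm=2 SSbbMM=1 SSbbMm=2 SSbbmm=1 SsBBMM=2 SsBBMm=4 SsBBmm=2 SsBbMM=4 SsBbMm=8 SsBbmm=4 SsbbMM=2 SsbbMm=4 Ssbbmm=2 ssBBMM=1 ssBBMm=2 ssBBmm=1 ssBbMM=2 ssBbMm=4 ssBbmm=2 ssbbMM=1 ssbbMm=2 ssbbmm=1
S_ B_ M_ hits 27/64; gcd=1; 27÷1/64÷1 = 27/64

P(S_ B_ M_) = 27/64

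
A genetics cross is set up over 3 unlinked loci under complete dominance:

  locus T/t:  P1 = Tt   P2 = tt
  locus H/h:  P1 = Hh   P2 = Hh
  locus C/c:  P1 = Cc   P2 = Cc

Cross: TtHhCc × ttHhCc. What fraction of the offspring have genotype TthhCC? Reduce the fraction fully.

TtHhCc gametes: THC×1, THc×1, ThC×1, Thc×1, tHC×1, tHc×1, thC×1, thc×1
ttHhCc gametes: tHC×2, tHc×2, thC×2, thc×2
TtHhCc×ttHhCc grid (8·8=64): TtHHCC=2 TtHHCc=4 TtHHcc=2 TtHhCC=4 TtHhCc=8 TtHhcc=4 TthhCC=2 TthhCc=4 Tthhcc=2 ttHHCC=2 ttHHCc=4 ttHHcc=2 ttHhCC=4 ttHhCc=8 ttHhcc=4 tthhCC=2 tthhCc=4 tthhcc=2
TthhCC hits 2/64; gcd=2; 2÷2/64÷2 = 1/32

P(TthhCC) = 1/32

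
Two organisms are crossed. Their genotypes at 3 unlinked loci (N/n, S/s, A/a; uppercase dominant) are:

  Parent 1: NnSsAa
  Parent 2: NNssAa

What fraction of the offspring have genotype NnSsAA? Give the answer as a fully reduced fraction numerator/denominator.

NnSsAa gametes: NSA×1, NSa×1, NsA×1, Nsa×1, nSA×1, nSa×1, nsA×1, nsa×1
NNssAa gametes: NsA×4, Nsa×4
NnSsAa×NNssAa grid (8·8=64): NNSsAA=4 NNSsAa=8 NNSsaa=4 NNssAA=4 NNssAa=8 NNssaa=4 NnSsAA=4 NnSsAa=8 NnSsaa=4 NnssAA=4 NnssAa=8 Nnssaa=4
NnSsAA hits 4/64; gcd=4; 4÷4/64÷4 = 1/16

P(NnSsAA) = 1/16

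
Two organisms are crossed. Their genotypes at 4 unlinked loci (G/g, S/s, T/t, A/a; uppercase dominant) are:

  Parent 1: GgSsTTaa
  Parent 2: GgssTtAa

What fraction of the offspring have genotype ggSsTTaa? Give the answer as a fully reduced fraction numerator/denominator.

GgSsTTaa gametes: GSTa×4, GsTa×4, gSTa×4, gsTa×4
GgssTtAa gametes: GsTA×2, GsTa×2, GstA×2, Gsta×2, gsTA×2, gsTa×2, gstA×2, gsta×2
GgSsTTaa×GgssTtAa grid (16·16=256): GGSsTTAa=8 GGSsTTaa=8 GGSsTtAa=8 GGSsTtaa=8 GGssTTAa=8 GGssTTaa=8 GGssTtAa=8 GGssTtaa=8 GgSsTTAa=16 GgSsTTaa=16 GgSsTtAa=16 GgSsTtaa=16 GgssTTAa=16 GgssTTaa=16 GgssTtAa=16 GgssTtaa=16 ggSsTTAa=8 ggSsTTaa=8 ggSsTtAa=8 ggSsTtaa=8 ggssTTAa=8 ggssTTaa=8 ggssTtAa=8 ggssTtaa=8
ggSsTTaa hits 8/256; gcd=8; 8÷8/256÷8 = 1/32

P(ggSsTTaa) = 1/32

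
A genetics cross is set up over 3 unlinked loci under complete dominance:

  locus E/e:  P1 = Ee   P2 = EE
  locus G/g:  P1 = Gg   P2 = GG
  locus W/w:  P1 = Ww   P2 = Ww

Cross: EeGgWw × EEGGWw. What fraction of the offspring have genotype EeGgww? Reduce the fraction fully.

P(EeGgww) = 1/16

EeGgWw gametes: EGW×1, EGw×1, EgW×1, Egw×1, eGW×1, eGw×1, egW×1, egw×1
EEGGWw gametes: EGW×4, EGw×4
EeGgWw×EEGGWw grid (8·8=64): EEGGWW=4 EEGGWw=8 EEGGww=4 EEGgWW=4 EEGgWw=8 EEGgww=4 EeGGWW=4 EeGGWw=8 EeGGww=4 EeGgWW=4 EeGgWw=8 EeGgww=4
EeGgww hits 4/64; gcd=4; 4÷4/64÷4 = 1/16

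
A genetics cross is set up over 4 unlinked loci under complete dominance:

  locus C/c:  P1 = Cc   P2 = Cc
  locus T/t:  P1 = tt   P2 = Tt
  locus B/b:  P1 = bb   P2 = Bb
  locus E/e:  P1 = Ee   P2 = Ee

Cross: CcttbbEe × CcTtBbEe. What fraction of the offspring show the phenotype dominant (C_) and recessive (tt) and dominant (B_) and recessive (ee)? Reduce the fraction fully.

P(C_ tt B_ ee) = 3/64

CcttbbEe gametes: CtbE×4, Ctbe×4, ctbE×4, ctbe×4
CcTtBbEe gametes: CTBE×1, CTBe×1, CTbE×1, CTbe×1, CtBE×1, CtBe×1, CtbE×1, Ctbe×1, cTBE×1, cTBe×1, cTbE×1, cTbe×1, ctBE×1, ctBe×1, ctbE×1, ctbe×1
CcttbbEe×CcTtBbEe grid (16·16=256): CCTtBbEE=4 CCTtBbEe=8 CCTtBbee=4 CCTtbbEE=4 CCTtbbEe=8 CCTtbbee=4 CCttBbEE=4 CCttBbEe=8 CCttBbee=4 CCttbbEE=4 CCttbbEe=8 CCttbbee=4 CcTtBbEE=8 CcTtBbEe=16 CcTtBbee=8 CcTtbbEE=8 CcTtbbEe=16 CcTtbbee=8 CcttBbEE=8 CcttBbEe=16 CcttBbee=8 CcttbbEE=8 CcttbbEe=16 Ccttbbee=8 ccTtBbEE=4 ccTtBbEe=8 ccTtBbee=4 ccTtbbEE=4 ccTtbbEe=8 ccTtbbee=4 ccttBbEE=4 ccttBbEe=8 ccttBbee=4 ccttbbEE=4 ccttbbEe=8 ccttbbee=4
C_ tt B_ ee hits 12/256; gcd=4; 12÷4/256÷4 = 3/64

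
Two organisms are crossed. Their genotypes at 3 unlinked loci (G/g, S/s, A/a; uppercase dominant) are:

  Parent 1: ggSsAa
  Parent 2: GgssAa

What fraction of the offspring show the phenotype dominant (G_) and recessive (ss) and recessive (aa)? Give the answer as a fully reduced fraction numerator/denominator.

P(G_ ss aa) = 1/16

ggSsAa gametes: gSA×2, gSa×2, gsA×2, gsa×2
GgssAa gametes: GsA×2, Gsa×2, gsA×2, gsa×2
ggSsAa×GgssAa grid (8·8=64): GgSsAA=4 GgSsAa=8 GgSsaa=4 GgssAA=4 GgssAa=8 Ggssaa=4 ggSsAA=4 ggSsAa=8 ggSsaa=4 ggssAA=4 ggssAa=8 ggssaa=4
G_ ss aa hits 4/64; gcd=4; 4÷4/64÷4 = 1/16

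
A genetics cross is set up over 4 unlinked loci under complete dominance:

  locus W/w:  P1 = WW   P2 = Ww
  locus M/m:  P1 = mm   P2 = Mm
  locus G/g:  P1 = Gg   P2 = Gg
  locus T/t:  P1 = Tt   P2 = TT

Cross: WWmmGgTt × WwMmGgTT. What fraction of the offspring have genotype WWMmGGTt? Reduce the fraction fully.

P(WWMmGGTt) = 1/32

WWmmGgTt gametes: WmGT×4, WmGt×4, WmgT×4, Wmgt×4
WwMmGgTT gametes: WMGT×2, WMgT×2, WmGT×2, WmgT×2, wMGT×2, wMgT×2, wmGT×2, wmgT×2
WWmmGgTt×WwMmGgTT grid (16·16=256): WWMmGGTT=8 WWMmGGTt=8 WWMmGgTT=16 WWMmGgTt=16 WWMmggTT=8 WWMmggTt=8 WWmmGGTT=8 WWmmGGTt=8 WWmmGgTT=16 WWmmGgTt=16 WWmmggTT=8 WWmmggTt=8 WwMmGGTT=8 WwMmGGTt=8 WwMmGgTT=16 WwMmGgTt=16 WwMmggTT=8 WwMmggTt=8 WwmmGGTT=8 WwmmGGTt=8 WwmmGgTT=16 WwmmGgTt=16 WwmmggTT=8 WwmmggTt=8
WWMmGGTt hits 8/256; gcd=8; 8÷8/256÷8 = 1/32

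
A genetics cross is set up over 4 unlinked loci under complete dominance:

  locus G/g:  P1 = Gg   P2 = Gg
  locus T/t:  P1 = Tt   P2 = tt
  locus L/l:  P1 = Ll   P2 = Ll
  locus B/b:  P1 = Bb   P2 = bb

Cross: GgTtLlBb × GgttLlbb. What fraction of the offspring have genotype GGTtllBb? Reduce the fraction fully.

GgTtLlBb gametes: GTLB×1, GTLb×1, GTlB×1, GTlb×1, GtLB×1, GtLb×1, GtlB×1, Gtlb×1, gTLB×1, gTLb×1, gTlB×1, gTlb×1, gtLB×1, gtLb×1, gtlB×1, gtlb×1
GgttLlbb gametes: GtLb×4, Gtlb×4, gtLb×4, gtlb×4
GgTtLlBb×GgttLlbb grid (16·16=256): GGTtLLBb=4 GGTtLLbb=4 GGTtLlBb=8 GGTtLlbb=8 GGTtllBb=4 GGTtllbb=4 GGttLLBb=4 GGttLLbb=4 GGttLlBb=8 GGttLlbb=8 GGttllBb=4 GGttllbb=4 GgTtLLBb=8 GgTtLLbb=8 GgTtLlBb=16 GgTtLlbb=16 GgTtllBb=8 GgTtllbb=8 GgttLLBb=8 GgttLLbb=8 GgttLlBb=16 GgttLlbb=16 GgttllBb=8 Ggttllbb=8 ggTtLLBb=4 ggTtLLbb=4 ggTtLlBb=8 ggTtLlbb=8 ggTtllBb=4 ggTtllbb=4 ggttLLBb=4 ggttLLbb=4 ggttLlBb=8 ggttLlbb=8 ggttllBb=4 ggttllbb=4
GGTtllBb hits 4/256; gcd=4; 4÷4/256÷4 = 1/64

P(GGTtllBb) = 1/64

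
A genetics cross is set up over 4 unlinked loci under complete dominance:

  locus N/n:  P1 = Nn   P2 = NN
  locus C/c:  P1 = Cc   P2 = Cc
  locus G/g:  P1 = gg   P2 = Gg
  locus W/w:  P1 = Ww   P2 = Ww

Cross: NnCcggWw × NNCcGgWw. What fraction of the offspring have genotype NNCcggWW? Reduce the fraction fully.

NnCcggWw gametes: NCgW×2, NCgw×2, NcgW×2, Ncgw×2, nCgW×2, nCgw×2, ncgW×2, ncgw×2
NNCcGgWw gametes: NCGW×2, NCGw×2, NCgW×2, NCgw×2, NcGW×2, NcGw×2, NcgW×2, Ncgw×2
NnCcggWw×NNCcGgWw grid (16·16=256): NNCCGgWW=4 NNCCGgWw=8 NNCCGgww=4 NNCCggWW=4 NNCCggWw=8 NNCCggww=4 NNCcGgWW=8 NNCcGgWw=16 NNCcGgww=8 NNCcggWW=8 NNCcggWw=16 NNCcggww=8 NNccGgWW=4 NNccGgWw=8 NNccGgww=4 NNccggWW=4 NNccggWw=8 NNccggww=4 NnCCGgWW=4 NnCCGgWw=8 NnCCGgww=4 NnCCggWW=4 NnCCggWw=8 NnCCggww=4 NnCcGgWW=8 NnCcGgWw=16 NnCcGgww=8 NnCcggWW=8 NnCcggWw=16 NnCcggww=8 NnccGgWW=4 NnccGgWw=8 NnccGgww=4 NnccggWW=4 NnccggWw=8 Nnccggww=4
NNCcggWW hits 8/256; gcd=8; 8÷8/256÷8 = 1/32

P(NNCcggWW) = 1/32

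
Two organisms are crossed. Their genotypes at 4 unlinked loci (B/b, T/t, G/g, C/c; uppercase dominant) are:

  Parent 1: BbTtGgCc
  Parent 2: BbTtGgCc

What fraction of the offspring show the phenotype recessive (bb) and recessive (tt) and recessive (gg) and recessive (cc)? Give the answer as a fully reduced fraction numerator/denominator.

P(bb tt gg cc) = 1/256

BbTtGgCc gametes: BTGC×1, BTGc×1, BTgC×1, BTgc×1, BtGC×1, BtGc×1, BtgC×1, Btgc×1, bTGC×1, bTGc×1, bTgC×1, bTgc×1, btGC×1, btGc×1, btgC×1, btgc×1
BbTtGgCc gametes: BTGC×1, BTGc×1, BTgC×1, BTgc×1, BtGC×1, BtGc×1, BtgC×1, Btgc×1, bTGC×1, bTGc×1, bTgC×1, bTgc×1, btGC×1, btGc×1, btgC×1, btgc×1
BbTtGgCc×BbTtGgCc grid (16·16=256): BBTTGGCC=1 BBTTGGCc=2 BBTTGGcc=1 BBTTGgCC=2 BBTTGgCc=4 BBTTGgcc=2 BBTTggCC=1 BBTTggCc=2 BBTTggcc=1 BBTtGGCC=2 BBTtGGCc=4 BBTtGGcc=2 BBTtGgCC=4 BBTtGgCc=8 BBTtGgcc=4 BBTtggCC=2 BBTtggCc=4 BBTtggcc=2 BBttGGCC=1 BBttGGCc=2 BBttGGcc=1 BBttGgCC=2 BBttGgCc=4 BBttGgcc=2 BBttggCC=1 BBttggCc=2 BBttggcc=1 BbTTGGCC=2 BbTTGGCc=4 BbTTGGcc=2 BbTTGgCC=4 BbTTGgCc=8 BbTTGgcc=4 BbTTggCC=2 BbTTggCc=4 BbTTggcc=2 BbTtGGCC=4 BbTtGGCc=8 BbTtGGcc=4 BbTtGgCC=8 BbTtGgCc=16 BbTtGgcc=8 BbTtggCC=4 BbTtggCc=8 BbTtggcc=4 BbttGGCC=2 BbttGGCc=4 BbttGGcc=2 BbttGgCC=4 BbttGgCc=8 BbttGgcc=4 BbttggCC=2 BbttggCc=4 Bbttggcc=2 bbTTGGCC=1 bbTTGGCc=2 bbTTGGcc=1 bbTTGgCC=2 bbTTGgCc=4 bbTTGgcc=2 bbTTggCC=1 bbTTggCc=2 bbTTggcc=1 bbTtGGCC=2 bbTtGGCc=4 bbTtGGcc=2 bbTtGgCC=4 bbTtGgCc=8 bbTtGgcc=4 bbTtggCC=2 bbTtggCc=4 bbTtggcc=2 bbttGGCC=1 bbttGGCc=2 bbttGGcc=1 bbttGgCC=2 bbttGgCc=4 bbttGgcc=2 bbttggCC=1 bbttggCc=2 bbttggcc=1
bb tt gg cc hits 1/256; gcd=1; 1÷1/256÷1 = 1/256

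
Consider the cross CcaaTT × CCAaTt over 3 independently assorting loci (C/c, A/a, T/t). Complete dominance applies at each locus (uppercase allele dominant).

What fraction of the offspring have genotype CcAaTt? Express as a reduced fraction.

CcaaTT gametes: CaT×4, caT×4
CCAaTt gametes: CAT×2, CAt×2, CaT×2, Cat×2
CcaaTT×CCAaTt grid (8·8=64): CCAaTT=8 CCAaTt=8 CCaaTT=8 CCaaTt=8 CcAaTT=8 CcAaTt=8 CcaaTT=8 CcaaTt=8
CcAaTt hits 8/64; gcd=8; 8÷8/64÷8 = 1/8

P(CcAaTt) = 1/8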